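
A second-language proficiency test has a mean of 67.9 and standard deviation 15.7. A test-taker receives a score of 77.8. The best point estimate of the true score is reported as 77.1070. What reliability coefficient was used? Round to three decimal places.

0.930

T̂ = ρX + (1 − ρ)μ  ⇒  T̂ − μ = ρ(X − μ)
ρ = (T̂ − μ)/(X − μ) = (77.1070 − 67.9) / (77.8 − 67.9) = 9.2070 / 9.9 = 0.93000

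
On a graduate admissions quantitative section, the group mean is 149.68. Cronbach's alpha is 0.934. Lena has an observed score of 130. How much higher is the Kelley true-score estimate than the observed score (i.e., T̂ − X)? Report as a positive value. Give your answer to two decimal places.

Regress the observed score toward the mean by the unreliability: T̂ = 0.934·130 + 0.066·149.68 = 121.420 + 9.87888 = 131.2989.
T̂ − X = 131.299 − 130 = 1.299 → 1.30

1.30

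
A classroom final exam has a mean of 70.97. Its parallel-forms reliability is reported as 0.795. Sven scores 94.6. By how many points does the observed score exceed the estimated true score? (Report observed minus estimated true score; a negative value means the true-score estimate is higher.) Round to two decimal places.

4.84

T̂ = ρX + (1 − ρ)μ
  = 0.795 × 94.6 + 0.205 × 70.97
  = 75.2070 + 14.54885
  = 89.7558
  ≈ 89.756
X − T̂ = 94.6 − 89.756 = 4.844 → 4.84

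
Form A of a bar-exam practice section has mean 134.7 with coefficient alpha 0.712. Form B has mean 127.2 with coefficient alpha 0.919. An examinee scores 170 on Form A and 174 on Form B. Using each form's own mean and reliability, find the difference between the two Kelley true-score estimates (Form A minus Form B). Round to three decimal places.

-10.376

T̂_A = 0.712(170) + 0.288(134.7) = 159.83360
T̂_B = 0.919(174) + 0.081(127.2) = 170.20920
T̂_A − T̂_B = -10.37560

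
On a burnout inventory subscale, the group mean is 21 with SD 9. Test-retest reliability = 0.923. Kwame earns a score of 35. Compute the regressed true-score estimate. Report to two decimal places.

33.92

T̂ = 0.923(35) + 0.077(21) = 32.305 + 1.617 = 33.922 → 33.92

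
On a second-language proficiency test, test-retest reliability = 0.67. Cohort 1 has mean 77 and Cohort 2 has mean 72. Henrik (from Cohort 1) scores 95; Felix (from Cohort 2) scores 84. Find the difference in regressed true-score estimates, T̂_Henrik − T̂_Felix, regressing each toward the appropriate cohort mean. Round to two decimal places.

9.02

T̂_Henrik = 0.67(95) + 0.33(77) = 89.0600
T̂_Felix = 0.67(84) + 0.33(72) = 80.0400
Difference = 89.0600 − 80.0400 = 9.0200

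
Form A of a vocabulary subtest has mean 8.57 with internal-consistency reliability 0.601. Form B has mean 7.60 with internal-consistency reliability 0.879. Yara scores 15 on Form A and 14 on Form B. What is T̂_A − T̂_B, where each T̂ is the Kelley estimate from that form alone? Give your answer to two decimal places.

-0.79

T̂_A = 0.601(15) + 0.399(8.57) = 12.4344
T̂_B = 0.879(14) + 0.121(7.60) = 13.2256
T̂_A − T̂_B = -0.7912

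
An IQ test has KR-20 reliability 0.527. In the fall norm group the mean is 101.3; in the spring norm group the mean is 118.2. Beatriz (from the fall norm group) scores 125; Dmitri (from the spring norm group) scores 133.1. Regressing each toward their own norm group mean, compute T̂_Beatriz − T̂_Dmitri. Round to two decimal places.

T̂_Beatriz = 0.527(125) + 0.473(101.3) = 113.7899
T̂_Dmitri = 0.527(133.1) + 0.473(118.2) = 126.0523
Difference = 113.7899 − 126.0523 = -12.2624

-12.26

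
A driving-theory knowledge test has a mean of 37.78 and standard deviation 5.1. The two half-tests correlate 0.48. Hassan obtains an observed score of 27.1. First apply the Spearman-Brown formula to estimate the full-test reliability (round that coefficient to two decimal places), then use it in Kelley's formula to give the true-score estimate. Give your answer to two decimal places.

30.84

Spearman-Brown: ρ = 2r/(1 + r) = 2(0.48)/(1 + 0.48) = 0.960/1.48 = 0.6486 → 0.65
T̂ = ρX + (1 − ρ)μ
  = 0.65 × 27.1 + 0.35 × 37.78
  = 17.615 + 13.2230
  = 30.838
  ≈ 30.84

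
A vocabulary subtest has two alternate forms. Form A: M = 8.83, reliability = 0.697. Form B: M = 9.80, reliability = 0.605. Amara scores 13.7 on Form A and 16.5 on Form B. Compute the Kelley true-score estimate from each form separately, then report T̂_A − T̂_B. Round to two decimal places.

T̂_A = 0.697(13.7) + 0.303(8.83) = 12.2244
T̂_B = 0.605(16.5) + 0.395(9.80) = 13.8535
T̂_A − T̂_B = -1.6291

-1.63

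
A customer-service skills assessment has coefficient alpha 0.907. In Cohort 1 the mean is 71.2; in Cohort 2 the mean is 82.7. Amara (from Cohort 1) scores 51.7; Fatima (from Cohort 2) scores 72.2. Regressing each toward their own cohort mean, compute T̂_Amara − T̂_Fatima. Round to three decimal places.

-19.663

T̂_Amara = 0.907(51.7) + 0.093(71.2) = 53.51350
T̂_Fatima = 0.907(72.2) + 0.093(82.7) = 73.17650
Difference = 53.51350 − 73.17650 = -19.66300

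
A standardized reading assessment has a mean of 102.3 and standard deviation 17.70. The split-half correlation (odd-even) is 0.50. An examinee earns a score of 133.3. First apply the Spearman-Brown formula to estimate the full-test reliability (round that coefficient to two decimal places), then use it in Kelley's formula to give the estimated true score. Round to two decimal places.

123.07

Spearman-Brown: ρ = 2r/(1 + r) = 2(0.50)/(1 + 0.50) = 1.000/1.50 = 0.6667 → 0.67
Kelley's formula gives T̂ = 0.67·133.3 + 0.33·102.3 = 89.311 + 33.759 = 123.070.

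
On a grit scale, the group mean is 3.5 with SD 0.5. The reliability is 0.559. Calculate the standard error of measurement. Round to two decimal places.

0.33

SEM = SD · √(1 − ρ) = 0.5 × √0.441 = 0.5 × 0.6641 = 0.332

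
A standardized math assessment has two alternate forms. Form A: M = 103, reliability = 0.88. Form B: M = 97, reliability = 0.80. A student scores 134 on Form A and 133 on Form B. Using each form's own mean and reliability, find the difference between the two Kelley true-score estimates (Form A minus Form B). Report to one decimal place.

T̂_A = 0.88(134) + 0.12(103) = 130.280
T̂_B = 0.80(133) + 0.20(97) = 125.800
T̂_A − T̂_B = 4.480

4.5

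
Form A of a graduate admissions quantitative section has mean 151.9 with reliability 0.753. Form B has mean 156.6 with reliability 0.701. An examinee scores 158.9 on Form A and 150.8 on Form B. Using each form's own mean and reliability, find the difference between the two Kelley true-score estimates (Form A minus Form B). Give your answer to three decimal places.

T̂_A = 0.753(158.9) + 0.247(151.9) = 157.17100
T̂_B = 0.701(150.8) + 0.299(156.6) = 152.53420
T̂_A − T̂_B = 4.63680

4.637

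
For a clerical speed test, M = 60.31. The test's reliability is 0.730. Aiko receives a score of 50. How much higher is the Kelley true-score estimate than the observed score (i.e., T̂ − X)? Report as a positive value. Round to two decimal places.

2.78

Kelley's formula gives T̂ = 0.730·50 + 0.270·60.31 = 36.500 + 16.28370 = 52.7837.
T̂ − X = 52.784 − 50 = 2.784 → 2.78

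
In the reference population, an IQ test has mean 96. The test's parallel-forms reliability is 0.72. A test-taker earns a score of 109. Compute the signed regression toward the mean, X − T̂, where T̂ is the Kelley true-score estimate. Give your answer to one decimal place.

3.6

Weight the observed score by reliability and the mean by (1 − reliability): T̂ = 0.72·109 + 0.28·96 = 78.48 + 26.88 = 105.360.
X − T̂ = 109 − 105.36 = 3.64 → 3.6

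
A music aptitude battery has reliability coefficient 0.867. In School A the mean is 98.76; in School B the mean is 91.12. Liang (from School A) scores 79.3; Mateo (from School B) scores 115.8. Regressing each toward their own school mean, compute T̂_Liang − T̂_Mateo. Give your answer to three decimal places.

-30.629

T̂_Liang = 0.867(79.3) + 0.133(98.76) = 81.88818
T̂_Mateo = 0.867(115.8) + 0.133(91.12) = 112.51756
Difference = 81.88818 − 112.51756 = -30.62938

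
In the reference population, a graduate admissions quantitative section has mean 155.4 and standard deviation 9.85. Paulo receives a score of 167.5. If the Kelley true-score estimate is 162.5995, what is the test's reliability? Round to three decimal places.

0.595

T̂ = ρX + (1 − ρ)μ  ⇒  T̂ − μ = ρ(X − μ)
ρ = (T̂ − μ)/(X − μ) = (162.5995 − 155.4) / (167.5 − 155.4) = 7.1995 / 12.1 = 0.59500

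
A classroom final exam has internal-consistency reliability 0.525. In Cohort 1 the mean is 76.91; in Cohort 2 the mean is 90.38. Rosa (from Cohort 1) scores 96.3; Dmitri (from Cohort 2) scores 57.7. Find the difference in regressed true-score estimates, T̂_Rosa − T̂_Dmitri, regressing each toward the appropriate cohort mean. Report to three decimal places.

13.867

T̂_Rosa = 0.525(96.3) + 0.475(76.91) = 87.08975
T̂_Dmitri = 0.525(57.7) + 0.475(90.38) = 73.22300
Difference = 87.08975 − 73.22300 = 13.86675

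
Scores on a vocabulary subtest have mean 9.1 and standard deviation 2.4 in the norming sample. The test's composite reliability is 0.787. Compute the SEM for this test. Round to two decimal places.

1.11

SEM = SD · √(1 − ρ) = 2.4 × √0.213 = 2.4 × 0.4615 = 1.108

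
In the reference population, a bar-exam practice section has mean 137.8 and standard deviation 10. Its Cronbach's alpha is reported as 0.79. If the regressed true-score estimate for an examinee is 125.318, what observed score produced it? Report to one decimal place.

T̂ = ρX + (1 − ρ)μ  ⇒  X = (T̂ − (1 − ρ)μ) / ρ
X = (125.318 − 0.21 × 137.8) / 0.79 = (125.318 − 28.938) / 0.79 = 96.380 / 0.79 = 122.000

122.0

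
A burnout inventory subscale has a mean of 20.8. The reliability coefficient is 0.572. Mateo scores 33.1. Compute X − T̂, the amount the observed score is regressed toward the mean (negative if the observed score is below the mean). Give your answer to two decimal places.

T̂ = 0.572(33.1) + 0.428(20.8) = 18.9332 + 8.9024 = 27.8356 → 27.836
X − T̂ = 33.1 − 27.836 = 5.264 → 5.26

5.26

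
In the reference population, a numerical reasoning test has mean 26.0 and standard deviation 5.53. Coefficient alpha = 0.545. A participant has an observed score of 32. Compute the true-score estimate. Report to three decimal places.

29.270

T̂ = ρX + (1 − ρ)μ
  = 0.545 × 32 + 0.455 × 26.0
  = 17.440 + 11.8300
  = 29.2700
  ≈ 29.270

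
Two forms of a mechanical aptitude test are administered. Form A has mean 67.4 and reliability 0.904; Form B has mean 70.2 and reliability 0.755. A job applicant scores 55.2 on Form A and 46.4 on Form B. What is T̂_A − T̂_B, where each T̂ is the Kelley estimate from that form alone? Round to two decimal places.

4.14

T̂_A = 0.904(55.2) + 0.096(67.4) = 56.3712
T̂_B = 0.755(46.4) + 0.245(70.2) = 52.2310
T̂_A − T̂_B = 4.1402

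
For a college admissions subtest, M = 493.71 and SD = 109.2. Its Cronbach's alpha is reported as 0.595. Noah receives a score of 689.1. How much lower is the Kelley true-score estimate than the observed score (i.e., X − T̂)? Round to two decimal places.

Regress the observed score toward the mean by the unreliability: T̂ = 0.595·689.1 + 0.405·493.71 = 410.0145 + 199.95255 = 609.9670.
X − T̂ = 689.1 − 609.967 = 79.133 → 79.13

79.13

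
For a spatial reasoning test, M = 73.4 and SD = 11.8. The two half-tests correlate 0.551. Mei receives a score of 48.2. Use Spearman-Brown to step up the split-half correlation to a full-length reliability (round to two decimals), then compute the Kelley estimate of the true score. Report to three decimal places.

55.508

Spearman-Brown: ρ = 2r/(1 + r) = 2(0.551)/(1 + 0.551) = 1.1020/1.551 = 0.7105 → 0.71
T̂ = 0.71(48.2) + 0.29(73.4) = 34.222 + 21.286 = 55.5080 → 55.508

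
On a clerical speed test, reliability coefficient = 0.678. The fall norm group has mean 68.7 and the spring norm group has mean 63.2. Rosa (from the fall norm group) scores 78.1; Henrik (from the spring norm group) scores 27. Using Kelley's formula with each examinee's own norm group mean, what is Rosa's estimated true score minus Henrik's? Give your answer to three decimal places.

T̂_Rosa = 0.678(78.1) + 0.322(68.7) = 75.07320
T̂_Henrik = 0.678(27) + 0.322(63.2) = 38.65640
Difference = 75.07320 − 38.65640 = 36.41680

36.417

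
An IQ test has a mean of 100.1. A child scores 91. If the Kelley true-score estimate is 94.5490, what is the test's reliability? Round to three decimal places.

T̂ = ρX + (1 − ρ)μ  ⇒  T̂ − μ = ρ(X − μ)
ρ = (T̂ − μ)/(X − μ) = (94.5490 − 100.1) / (91 − 100.1) = -5.5510 / -9.1 = 0.61000

0.610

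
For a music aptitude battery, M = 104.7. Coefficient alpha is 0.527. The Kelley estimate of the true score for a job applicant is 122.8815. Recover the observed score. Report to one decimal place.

T̂ = ρX + (1 − ρ)μ  ⇒  X = (T̂ − (1 − ρ)μ) / ρ
X = (122.8815 − 0.473 × 104.7) / 0.527 = (122.8815 − 49.5231) / 0.527 = 73.3584 / 0.527 = 139.200

139.2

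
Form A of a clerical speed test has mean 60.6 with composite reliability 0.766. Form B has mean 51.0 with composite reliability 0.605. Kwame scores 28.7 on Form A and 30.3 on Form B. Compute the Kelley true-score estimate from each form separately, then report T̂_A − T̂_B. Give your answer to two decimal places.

T̂_A = 0.766(28.7) + 0.234(60.6) = 36.1646
T̂_B = 0.605(30.3) + 0.395(51.0) = 38.4765
T̂_A − T̂_B = -2.3119

-2.31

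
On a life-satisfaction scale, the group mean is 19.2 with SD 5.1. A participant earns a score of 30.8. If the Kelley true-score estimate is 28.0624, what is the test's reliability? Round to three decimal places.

T̂ = ρX + (1 − ρ)μ  ⇒  T̂ − μ = ρ(X − μ)
ρ = (T̂ − μ)/(X − μ) = (28.0624 − 19.2) / (30.8 − 19.2) = 8.8624 / 11.6 = 0.76400

0.764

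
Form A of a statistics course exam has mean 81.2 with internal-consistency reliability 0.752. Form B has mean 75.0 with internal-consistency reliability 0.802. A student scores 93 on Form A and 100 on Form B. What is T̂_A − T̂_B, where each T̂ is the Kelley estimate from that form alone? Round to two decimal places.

-4.98

T̂_A = 0.752(93) + 0.248(81.2) = 90.0736
T̂_B = 0.802(100) + 0.198(75.0) = 95.0500
T̂_A − T̂_B = -4.9764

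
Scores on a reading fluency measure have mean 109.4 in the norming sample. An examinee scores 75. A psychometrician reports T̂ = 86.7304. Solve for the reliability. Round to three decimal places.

T̂ = ρX + (1 − ρ)μ  ⇒  T̂ − μ = ρ(X − μ)
ρ = (T̂ − μ)/(X − μ) = (86.7304 − 109.4) / (75 − 109.4) = -22.6696 / -34.4 = 0.65900

0.659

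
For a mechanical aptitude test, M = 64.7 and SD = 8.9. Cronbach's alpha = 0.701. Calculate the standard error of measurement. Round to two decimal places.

SEM = SD · √(1 − ρ) = 8.9 × √0.299 = 8.9 × 0.5468 = 4.867

4.87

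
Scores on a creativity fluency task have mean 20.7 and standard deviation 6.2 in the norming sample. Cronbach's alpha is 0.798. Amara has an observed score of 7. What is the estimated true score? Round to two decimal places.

9.77

T̂ = 0.798(7) + 0.202(20.7) = 5.586 + 4.1814 = 9.767 → 9.77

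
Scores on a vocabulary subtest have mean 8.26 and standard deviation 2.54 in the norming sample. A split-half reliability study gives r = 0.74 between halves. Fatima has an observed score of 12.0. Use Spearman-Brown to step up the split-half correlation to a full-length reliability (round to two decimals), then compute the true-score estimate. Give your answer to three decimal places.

11.439

Spearman-Brown: ρ = 2r/(1 + r) = 2(0.74)/(1 + 0.74) = 1.480/1.74 = 0.8506 → 0.85
T̂ = ρX + (1 − ρ)μ
  = 0.85 × 12.0 + 0.15 × 8.26
  = 10.200 + 1.2390
  = 11.4390
  ≈ 11.439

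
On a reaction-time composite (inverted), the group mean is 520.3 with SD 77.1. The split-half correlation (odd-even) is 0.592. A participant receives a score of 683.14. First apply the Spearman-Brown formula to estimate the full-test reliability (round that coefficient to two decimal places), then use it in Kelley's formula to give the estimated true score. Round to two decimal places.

Spearman-Brown: ρ = 2r/(1 + r) = 2(0.592)/(1 + 0.592) = 1.1840/1.592 = 0.7437 → 0.74
T̂ = ρX + (1 − ρ)μ
  = 0.74 × 683.14 + 0.26 × 520.3
  = 505.5236 + 135.278
  = 640.802
  ≈ 640.80

640.80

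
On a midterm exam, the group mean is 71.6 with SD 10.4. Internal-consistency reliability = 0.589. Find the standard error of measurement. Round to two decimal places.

SEM = SD · √(1 − ρ) = 10.4 × √0.411 = 10.4 × 0.6411 = 6.667

6.67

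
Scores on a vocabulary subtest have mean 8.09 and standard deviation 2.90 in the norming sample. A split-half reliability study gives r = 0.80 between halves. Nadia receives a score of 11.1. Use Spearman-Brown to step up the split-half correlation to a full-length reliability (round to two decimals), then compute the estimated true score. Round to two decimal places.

Spearman-Brown: ρ = 2r/(1 + r) = 2(0.80)/(1 + 0.80) = 1.600/1.80 = 0.8889 → 0.89
T̂ = ρX + (1 − ρ)μ
  = 0.89 × 11.1 + 0.11 × 8.09
  = 9.879 + 0.8899
  = 10.769
  ≈ 10.77

10.77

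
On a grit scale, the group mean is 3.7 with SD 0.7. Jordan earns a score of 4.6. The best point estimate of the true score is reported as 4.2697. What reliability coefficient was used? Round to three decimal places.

0.633

T̂ = ρX + (1 − ρ)μ  ⇒  T̂ − μ = ρ(X − μ)
ρ = (T̂ − μ)/(X − μ) = (4.2697 − 3.7) / (4.6 − 3.7) = 0.5697 / 0.9 = 0.63300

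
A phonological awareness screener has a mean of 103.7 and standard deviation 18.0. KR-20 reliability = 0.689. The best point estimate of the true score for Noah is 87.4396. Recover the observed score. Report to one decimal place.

T̂ = ρX + (1 − ρ)μ  ⇒  X = (T̂ − (1 − ρ)μ) / ρ
X = (87.4396 − 0.311 × 103.7) / 0.689 = (87.4396 − 32.2507) / 0.689 = 55.1889 / 0.689 = 80.100

80.1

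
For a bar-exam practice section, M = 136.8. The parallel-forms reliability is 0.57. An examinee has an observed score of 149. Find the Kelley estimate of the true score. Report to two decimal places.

143.75

T̂ = 0.57(149) + 0.43(136.8) = 84.93 + 58.824 = 143.754 → 143.75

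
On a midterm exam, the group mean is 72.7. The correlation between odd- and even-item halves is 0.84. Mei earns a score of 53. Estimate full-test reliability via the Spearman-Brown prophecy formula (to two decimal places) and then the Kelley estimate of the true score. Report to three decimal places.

54.773

Spearman-Brown: ρ = 2r/(1 + r) = 2(0.84)/(1 + 0.84) = 1.680/1.84 = 0.9130 → 0.91
T̂ = ρX + (1 − ρ)μ
  = 0.91 × 53 + 0.09 × 72.7
  = 48.23 + 6.543
  = 54.7730
  ≈ 54.773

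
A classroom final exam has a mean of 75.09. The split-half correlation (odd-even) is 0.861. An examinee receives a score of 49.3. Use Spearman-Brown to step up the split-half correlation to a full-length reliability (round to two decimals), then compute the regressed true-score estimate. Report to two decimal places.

51.11

Spearman-Brown: ρ = 2r/(1 + r) = 2(0.861)/(1 + 0.861) = 1.7220/1.861 = 0.9253 → 0.93
T̂ = 0.93(49.3) + 0.07(75.09) = 45.849 + 5.2563 = 51.105 → 51.11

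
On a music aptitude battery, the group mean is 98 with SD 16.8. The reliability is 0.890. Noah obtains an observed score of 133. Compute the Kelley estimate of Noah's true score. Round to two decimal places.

129.15

Regress the observed score toward the mean by the unreliability: T̂ = 0.890·133 + 0.110·98 = 118.370 + 10.780 = 129.150.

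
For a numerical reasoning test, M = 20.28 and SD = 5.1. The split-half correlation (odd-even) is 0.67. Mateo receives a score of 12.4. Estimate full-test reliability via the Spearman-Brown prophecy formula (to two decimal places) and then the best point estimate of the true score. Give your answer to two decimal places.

13.98

Spearman-Brown: ρ = 2r/(1 + r) = 2(0.67)/(1 + 0.67) = 1.340/1.67 = 0.8024 → 0.80
T̂ = ρX + (1 − ρ)μ
  = 0.80 × 12.4 + 0.20 × 20.28
  = 9.920 + 4.0560
  = 13.976
  ≈ 13.98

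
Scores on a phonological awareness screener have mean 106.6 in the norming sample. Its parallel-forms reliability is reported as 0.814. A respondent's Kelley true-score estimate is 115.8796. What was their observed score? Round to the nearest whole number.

118

T̂ = ρX + (1 − ρ)μ  ⇒  X = (T̂ − (1 − ρ)μ) / ρ
X = (115.8796 − 0.186 × 106.6) / 0.814 = (115.8796 − 19.8276) / 0.814 = 96.0520 / 0.814 = 118.00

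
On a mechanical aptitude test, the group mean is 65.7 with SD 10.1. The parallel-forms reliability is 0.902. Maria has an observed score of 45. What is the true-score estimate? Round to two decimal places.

T̂ = ρX + (1 − ρ)μ
  = 0.902 × 45 + 0.098 × 65.7
  = 40.590 + 6.4386
  = 47.029
  ≈ 47.03

47.03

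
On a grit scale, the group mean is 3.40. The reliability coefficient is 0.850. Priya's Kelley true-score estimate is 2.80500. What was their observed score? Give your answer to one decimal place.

T̂ = ρX + (1 − ρ)μ  ⇒  X = (T̂ − (1 − ρ)μ) / ρ
X = (2.80500 − 0.150 × 3.40) / 0.850 = (2.80500 − 0.51000) / 0.850 = 2.29500 / 0.850 = 2.700

2.7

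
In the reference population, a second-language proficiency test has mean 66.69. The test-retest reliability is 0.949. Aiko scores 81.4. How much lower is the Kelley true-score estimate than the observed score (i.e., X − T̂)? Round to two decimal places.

0.75

T̂ = 0.949(81.4) + 0.051(66.69) = 77.2486 + 3.40119 = 80.6498 → 80.650
X − T̂ = 81.4 − 80.650 = 0.750 → 0.75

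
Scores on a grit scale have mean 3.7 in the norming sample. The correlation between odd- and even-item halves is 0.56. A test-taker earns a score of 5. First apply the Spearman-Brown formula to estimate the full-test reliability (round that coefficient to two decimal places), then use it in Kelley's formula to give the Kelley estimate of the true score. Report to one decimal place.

4.6

Spearman-Brown: ρ = 2r/(1 + r) = 2(0.56)/(1 + 0.56) = 1.120/1.56 = 0.7179 → 0.72
T̂ = ρX + (1 − ρ)μ
  = 0.72 × 5 + 0.28 × 3.7
  = 3.60 + 1.036
  = 4.64
  ≈ 4.6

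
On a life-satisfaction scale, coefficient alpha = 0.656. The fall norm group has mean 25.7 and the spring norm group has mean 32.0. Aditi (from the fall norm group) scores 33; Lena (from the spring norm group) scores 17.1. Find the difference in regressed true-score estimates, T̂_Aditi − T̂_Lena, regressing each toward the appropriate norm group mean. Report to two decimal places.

T̂_Aditi = 0.656(33) + 0.344(25.7) = 30.4888
T̂_Lena = 0.656(17.1) + 0.344(32.0) = 22.2256
Difference = 30.4888 − 22.2256 = 8.2632

8.26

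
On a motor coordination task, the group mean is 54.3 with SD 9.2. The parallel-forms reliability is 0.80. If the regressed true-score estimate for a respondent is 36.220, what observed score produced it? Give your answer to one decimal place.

31.7

T̂ = ρX + (1 − ρ)μ  ⇒  X = (T̂ − (1 − ρ)μ) / ρ
X = (36.220 − 0.20 × 54.3) / 0.80 = (36.220 − 10.860) / 0.80 = 25.360 / 0.80 = 31.700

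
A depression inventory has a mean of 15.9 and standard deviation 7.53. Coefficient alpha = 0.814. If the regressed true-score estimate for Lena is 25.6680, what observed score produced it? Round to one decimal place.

T̂ = ρX + (1 − ρ)μ  ⇒  X = (T̂ − (1 − ρ)μ) / ρ
X = (25.6680 − 0.186 × 15.9) / 0.814 = (25.6680 − 2.9574) / 0.814 = 22.7106 / 0.814 = 27.900

27.9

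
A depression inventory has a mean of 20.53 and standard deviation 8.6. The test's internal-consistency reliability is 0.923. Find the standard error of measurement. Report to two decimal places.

2.39

SEM = SD · √(1 − ρ) = 8.6 × √0.077 = 8.6 × 0.2775 = 2.386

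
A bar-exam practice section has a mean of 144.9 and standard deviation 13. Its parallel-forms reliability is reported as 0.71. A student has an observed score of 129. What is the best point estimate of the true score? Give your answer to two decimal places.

133.61

T̂ = ρX + (1 − ρ)μ
  = 0.71 × 129 + 0.29 × 144.9
  = 91.59 + 42.021
  = 133.611
  ≈ 133.61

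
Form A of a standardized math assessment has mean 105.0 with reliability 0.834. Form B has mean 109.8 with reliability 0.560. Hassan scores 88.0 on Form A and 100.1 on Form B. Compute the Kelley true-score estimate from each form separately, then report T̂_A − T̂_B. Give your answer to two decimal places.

-13.55

T̂_A = 0.834(88.0) + 0.166(105.0) = 90.8220
T̂_B = 0.560(100.1) + 0.440(109.8) = 104.3680
T̂_A − T̂_B = -13.5460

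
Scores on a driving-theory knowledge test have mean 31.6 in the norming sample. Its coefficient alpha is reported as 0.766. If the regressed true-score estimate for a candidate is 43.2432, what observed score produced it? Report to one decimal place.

46.8

T̂ = ρX + (1 − ρ)μ  ⇒  X = (T̂ − (1 − ρ)μ) / ρ
X = (43.2432 − 0.234 × 31.6) / 0.766 = (43.2432 − 7.3944) / 0.766 = 35.8488 / 0.766 = 46.800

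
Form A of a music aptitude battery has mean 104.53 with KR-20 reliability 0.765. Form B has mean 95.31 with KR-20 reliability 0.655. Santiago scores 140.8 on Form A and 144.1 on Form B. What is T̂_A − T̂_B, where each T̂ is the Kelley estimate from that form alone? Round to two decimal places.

5.01

T̂_A = 0.765(140.8) + 0.235(104.53) = 132.2766
T̂_B = 0.655(144.1) + 0.345(95.31) = 127.2674
T̂_A − T̂_B = 5.0091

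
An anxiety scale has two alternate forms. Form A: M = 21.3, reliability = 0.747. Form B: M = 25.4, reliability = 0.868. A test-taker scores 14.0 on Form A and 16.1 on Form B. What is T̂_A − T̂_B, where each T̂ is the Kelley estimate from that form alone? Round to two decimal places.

-1.48

T̂_A = 0.747(14.0) + 0.253(21.3) = 15.8469
T̂_B = 0.868(16.1) + 0.132(25.4) = 17.3276
T̂_A − T̂_B = -1.4807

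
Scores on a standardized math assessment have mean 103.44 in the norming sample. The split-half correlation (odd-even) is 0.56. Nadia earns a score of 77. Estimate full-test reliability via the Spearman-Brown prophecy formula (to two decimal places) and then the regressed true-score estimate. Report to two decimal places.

84.40

Spearman-Brown: ρ = 2r/(1 + r) = 2(0.56)/(1 + 0.56) = 1.120/1.56 = 0.7179 → 0.72
T̂ = ρX + (1 − ρ)μ
  = 0.72 × 77 + 0.28 × 103.44
  = 55.44 + 28.9632
  = 84.403
  ≈ 84.40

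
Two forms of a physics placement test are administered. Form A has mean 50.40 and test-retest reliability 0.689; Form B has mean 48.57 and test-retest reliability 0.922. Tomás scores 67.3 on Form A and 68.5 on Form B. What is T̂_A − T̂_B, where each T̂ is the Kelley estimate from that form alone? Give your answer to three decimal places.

T̂_A = 0.689(67.3) + 0.311(50.40) = 62.04410
T̂_B = 0.922(68.5) + 0.078(48.57) = 66.94546
T̂_A − T̂_B = -4.90136

-4.901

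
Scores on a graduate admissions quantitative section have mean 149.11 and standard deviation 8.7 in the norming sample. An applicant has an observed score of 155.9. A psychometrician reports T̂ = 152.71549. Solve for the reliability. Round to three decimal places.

T̂ = ρX + (1 − ρ)μ  ⇒  T̂ − μ = ρ(X − μ)
ρ = (T̂ − μ)/(X − μ) = (152.71549 − 149.11) / (155.9 − 149.11) = 3.60549 / 6.79 = 0.53100

0.531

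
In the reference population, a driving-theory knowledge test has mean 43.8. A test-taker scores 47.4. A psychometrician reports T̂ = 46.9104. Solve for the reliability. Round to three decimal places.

T̂ = ρX + (1 − ρ)μ  ⇒  T̂ − μ = ρ(X − μ)
ρ = (T̂ − μ)/(X − μ) = (46.9104 − 43.8) / (47.4 − 43.8) = 3.1104 / 3.6 = 0.86400

0.864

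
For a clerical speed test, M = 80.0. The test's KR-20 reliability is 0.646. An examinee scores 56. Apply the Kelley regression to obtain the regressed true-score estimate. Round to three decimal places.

64.496

Weight the observed score by reliability and the mean by (1 − reliability): T̂ = 0.646·56 + 0.354·80.0 = 36.176 + 28.3200 = 64.4960.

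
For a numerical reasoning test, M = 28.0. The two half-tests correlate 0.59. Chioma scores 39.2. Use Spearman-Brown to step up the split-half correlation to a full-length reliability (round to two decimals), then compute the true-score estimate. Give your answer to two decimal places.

Spearman-Brown: ρ = 2r/(1 + r) = 2(0.59)/(1 + 0.59) = 1.180/1.59 = 0.7421 → 0.74
T̂ = ρX + (1 − ρ)μ
  = 0.74 × 39.2 + 0.26 × 28.0
  = 29.008 + 7.280
  = 36.288
  ≈ 36.29

36.29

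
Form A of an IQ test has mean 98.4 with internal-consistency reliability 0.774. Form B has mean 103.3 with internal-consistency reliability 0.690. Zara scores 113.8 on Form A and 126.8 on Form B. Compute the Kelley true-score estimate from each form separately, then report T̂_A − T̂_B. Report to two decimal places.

-9.20

T̂_A = 0.774(113.8) + 0.226(98.4) = 110.3196
T̂_B = 0.690(126.8) + 0.310(103.3) = 119.5150
T̂_A − T̂_B = -9.1954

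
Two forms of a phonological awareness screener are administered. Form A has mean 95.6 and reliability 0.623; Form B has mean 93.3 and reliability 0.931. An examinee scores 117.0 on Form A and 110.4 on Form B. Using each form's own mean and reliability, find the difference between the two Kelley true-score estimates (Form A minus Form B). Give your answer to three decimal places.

-0.288

T̂_A = 0.623(117.0) + 0.377(95.6) = 108.93220
T̂_B = 0.931(110.4) + 0.069(93.3) = 109.22010
T̂_A − T̂_B = -0.28790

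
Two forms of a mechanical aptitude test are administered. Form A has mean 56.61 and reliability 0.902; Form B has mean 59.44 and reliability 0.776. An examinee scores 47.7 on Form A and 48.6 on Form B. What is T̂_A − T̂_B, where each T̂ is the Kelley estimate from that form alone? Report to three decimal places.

T̂_A = 0.902(47.7) + 0.098(56.61) = 48.57318
T̂_B = 0.776(48.6) + 0.224(59.44) = 51.02816
T̂_A − T̂_B = -2.45498

-2.455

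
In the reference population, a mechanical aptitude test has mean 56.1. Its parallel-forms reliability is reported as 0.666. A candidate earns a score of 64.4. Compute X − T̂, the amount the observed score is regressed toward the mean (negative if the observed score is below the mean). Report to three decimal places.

2.772

Weight the observed score by reliability and the mean by (1 − reliability): T̂ = 0.666·64.4 + 0.334·56.1 = 42.8904 + 18.7374 = 61.62780.
X − T̂ = 64.4 − 61.6278 = 2.7722 → 2.772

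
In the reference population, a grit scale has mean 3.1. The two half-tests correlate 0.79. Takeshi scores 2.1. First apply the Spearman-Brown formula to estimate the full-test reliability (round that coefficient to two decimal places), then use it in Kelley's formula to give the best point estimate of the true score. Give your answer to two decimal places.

2.22

Spearman-Brown: ρ = 2r/(1 + r) = 2(0.79)/(1 + 0.79) = 1.580/1.79 = 0.8827 → 0.88
T̂ = ρX + (1 − ρ)μ
  = 0.88 × 2.1 + 0.12 × 3.1
  = 1.848 + 0.372
  = 2.220
  ≈ 2.22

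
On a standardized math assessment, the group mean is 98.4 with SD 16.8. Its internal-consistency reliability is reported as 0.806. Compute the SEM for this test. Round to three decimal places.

SEM = SD · √(1 − ρ) = 16.8 × √0.194 = 16.8 × 0.4405 = 7.3996

7.400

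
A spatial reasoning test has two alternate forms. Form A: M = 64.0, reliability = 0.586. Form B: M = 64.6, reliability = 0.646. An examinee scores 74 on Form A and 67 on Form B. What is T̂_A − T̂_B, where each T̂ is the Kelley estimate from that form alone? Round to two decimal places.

3.71

T̂_A = 0.586(74) + 0.414(64.0) = 69.8600
T̂_B = 0.646(67) + 0.354(64.6) = 66.1504
T̂_A − T̂_B = 3.7096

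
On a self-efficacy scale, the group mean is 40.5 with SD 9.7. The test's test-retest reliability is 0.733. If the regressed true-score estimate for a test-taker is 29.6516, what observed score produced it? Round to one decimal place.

25.7

T̂ = ρX + (1 − ρ)μ  ⇒  X = (T̂ − (1 − ρ)μ) / ρ
X = (29.6516 − 0.267 × 40.5) / 0.733 = (29.6516 − 10.8135) / 0.733 = 18.8381 / 0.733 = 25.700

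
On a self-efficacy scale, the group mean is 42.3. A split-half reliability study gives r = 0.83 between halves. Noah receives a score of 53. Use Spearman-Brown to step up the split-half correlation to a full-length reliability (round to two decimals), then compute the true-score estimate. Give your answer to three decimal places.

Spearman-Brown: ρ = 2r/(1 + r) = 2(0.83)/(1 + 0.83) = 1.660/1.83 = 0.9071 → 0.91
T̂ = ρX + (1 − ρ)μ
  = 0.91 × 53 + 0.09 × 42.3
  = 48.23 + 3.807
  = 52.0370
  ≈ 52.037

52.037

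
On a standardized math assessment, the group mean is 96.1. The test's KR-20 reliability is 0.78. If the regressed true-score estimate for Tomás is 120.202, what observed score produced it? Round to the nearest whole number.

127

T̂ = ρX + (1 − ρ)μ  ⇒  X = (T̂ − (1 − ρ)μ) / ρ
X = (120.202 − 0.22 × 96.1) / 0.78 = (120.202 − 21.142) / 0.78 = 99.060 / 0.78 = 127.00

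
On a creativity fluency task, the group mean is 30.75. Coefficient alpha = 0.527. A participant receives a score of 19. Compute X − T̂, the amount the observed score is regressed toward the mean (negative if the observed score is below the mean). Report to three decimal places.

T̂ = ρX + (1 − ρ)μ
  = 0.527 × 19 + 0.473 × 30.75
  = 10.013 + 14.54475
  = 24.55775
  ≈ 24.5577
X − T̂ = 19 − 24.5577 = -5.5577 → -5.558

-5.558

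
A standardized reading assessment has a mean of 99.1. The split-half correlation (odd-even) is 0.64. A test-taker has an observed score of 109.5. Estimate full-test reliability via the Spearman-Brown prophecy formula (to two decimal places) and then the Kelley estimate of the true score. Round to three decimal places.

107.212

Spearman-Brown: ρ = 2r/(1 + r) = 2(0.64)/(1 + 0.64) = 1.280/1.64 = 0.7805 → 0.78
T̂ = 0.78(109.5) + 0.22(99.1) = 85.410 + 21.802 = 107.2120 → 107.212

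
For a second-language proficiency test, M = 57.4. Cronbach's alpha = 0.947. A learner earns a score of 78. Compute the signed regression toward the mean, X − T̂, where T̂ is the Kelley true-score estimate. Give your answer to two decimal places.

T̂ = 0.947(78) + 0.053(57.4) = 73.866 + 3.0422 = 76.9082 → 76.908
X − T̂ = 78 − 76.908 = 1.092 → 1.09

1.09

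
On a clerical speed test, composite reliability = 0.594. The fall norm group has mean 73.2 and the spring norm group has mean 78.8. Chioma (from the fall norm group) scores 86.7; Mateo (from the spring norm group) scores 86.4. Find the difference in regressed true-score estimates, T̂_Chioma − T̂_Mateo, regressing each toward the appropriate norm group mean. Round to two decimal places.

-2.10

T̂_Chioma = 0.594(86.7) + 0.406(73.2) = 81.2190
T̂_Mateo = 0.594(86.4) + 0.406(78.8) = 83.3144
Difference = 81.2190 − 83.3144 = -2.0954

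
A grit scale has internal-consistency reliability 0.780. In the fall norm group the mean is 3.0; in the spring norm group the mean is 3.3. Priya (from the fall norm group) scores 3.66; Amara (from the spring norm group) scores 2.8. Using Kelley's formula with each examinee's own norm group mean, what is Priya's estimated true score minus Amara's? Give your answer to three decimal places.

0.605

T̂_Priya = 0.780(3.66) + 0.220(3.0) = 3.51480
T̂_Amara = 0.780(2.8) + 0.220(3.3) = 2.91000
Difference = 3.51480 − 2.91000 = 0.60480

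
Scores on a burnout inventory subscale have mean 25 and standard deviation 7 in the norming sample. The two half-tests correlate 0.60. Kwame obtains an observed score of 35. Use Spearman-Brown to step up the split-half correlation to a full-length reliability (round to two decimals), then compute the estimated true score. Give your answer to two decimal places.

Spearman-Brown: ρ = 2r/(1 + r) = 2(0.60)/(1 + 0.60) = 1.200/1.60 = 0.7500 → 0.75
Kelley's formula gives T̂ = 0.75·35 + 0.25·25 = 26.25 + 6.25 = 32.500.

32.50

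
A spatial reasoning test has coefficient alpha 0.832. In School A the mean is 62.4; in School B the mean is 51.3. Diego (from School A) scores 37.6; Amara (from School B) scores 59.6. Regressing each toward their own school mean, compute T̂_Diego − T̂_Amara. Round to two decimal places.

-16.44

T̂_Diego = 0.832(37.6) + 0.168(62.4) = 41.7664
T̂_Amara = 0.832(59.6) + 0.168(51.3) = 58.2056
Difference = 41.7664 − 58.2056 = -16.4392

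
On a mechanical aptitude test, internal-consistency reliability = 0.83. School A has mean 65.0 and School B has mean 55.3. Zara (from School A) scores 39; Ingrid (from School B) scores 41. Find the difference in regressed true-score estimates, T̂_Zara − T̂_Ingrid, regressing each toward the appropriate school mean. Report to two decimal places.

T̂_Zara = 0.83(39) + 0.17(65.0) = 43.4200
T̂_Ingrid = 0.83(41) + 0.17(55.3) = 43.4310
Difference = 43.4200 − 43.4310 = -0.0110

-0.01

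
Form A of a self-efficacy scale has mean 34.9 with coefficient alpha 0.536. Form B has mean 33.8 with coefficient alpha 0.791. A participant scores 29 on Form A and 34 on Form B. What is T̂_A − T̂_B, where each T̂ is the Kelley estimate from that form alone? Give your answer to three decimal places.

-2.221

T̂_A = 0.536(29) + 0.464(34.9) = 31.73760
T̂_B = 0.791(34) + 0.209(33.8) = 33.95820
T̂_A − T̂_B = -2.22060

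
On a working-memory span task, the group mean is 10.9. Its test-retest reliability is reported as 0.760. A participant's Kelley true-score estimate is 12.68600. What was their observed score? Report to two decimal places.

13.25

T̂ = ρX + (1 − ρ)μ  ⇒  X = (T̂ − (1 − ρ)μ) / ρ
X = (12.68600 − 0.240 × 10.9) / 0.760 = (12.68600 − 2.6160) / 0.760 = 10.07000 / 0.760 = 13.2500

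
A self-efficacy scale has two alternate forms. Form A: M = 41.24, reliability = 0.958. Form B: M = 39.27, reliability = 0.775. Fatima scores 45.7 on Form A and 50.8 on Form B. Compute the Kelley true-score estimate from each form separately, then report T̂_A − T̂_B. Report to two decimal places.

-2.69

T̂_A = 0.958(45.7) + 0.042(41.24) = 45.5127
T̂_B = 0.775(50.8) + 0.225(39.27) = 48.2057
T̂_A − T̂_B = -2.6931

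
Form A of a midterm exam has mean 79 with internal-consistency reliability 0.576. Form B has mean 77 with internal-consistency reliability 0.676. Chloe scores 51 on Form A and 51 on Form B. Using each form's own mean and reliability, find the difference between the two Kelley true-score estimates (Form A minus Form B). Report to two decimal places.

T̂_A = 0.576(51) + 0.424(79) = 62.8720
T̂_B = 0.676(51) + 0.324(77) = 59.4240
T̂_A − T̂_B = 3.4480

3.45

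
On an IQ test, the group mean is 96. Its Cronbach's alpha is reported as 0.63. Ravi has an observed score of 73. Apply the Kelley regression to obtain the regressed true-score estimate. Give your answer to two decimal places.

T̂ = ρX + (1 − ρ)μ
  = 0.63 × 73 + 0.37 × 96
  = 45.99 + 35.52
  = 81.510
  ≈ 81.51

81.51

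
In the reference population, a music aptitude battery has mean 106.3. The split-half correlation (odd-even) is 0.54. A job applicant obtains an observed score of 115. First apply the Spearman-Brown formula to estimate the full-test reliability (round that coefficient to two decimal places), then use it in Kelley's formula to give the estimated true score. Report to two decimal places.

112.39

Spearman-Brown: ρ = 2r/(1 + r) = 2(0.54)/(1 + 0.54) = 1.080/1.54 = 0.7013 → 0.70
T̂ = ρX + (1 − ρ)μ
  = 0.70 × 115 + 0.30 × 106.3
  = 80.50 + 31.890
  = 112.390
  ≈ 112.39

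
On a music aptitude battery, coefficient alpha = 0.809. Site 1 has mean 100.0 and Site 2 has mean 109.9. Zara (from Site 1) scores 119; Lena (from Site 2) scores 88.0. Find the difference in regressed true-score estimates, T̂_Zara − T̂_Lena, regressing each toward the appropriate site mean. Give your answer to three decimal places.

23.188

T̂_Zara = 0.809(119) + 0.191(100.0) = 115.37100
T̂_Lena = 0.809(88.0) + 0.191(109.9) = 92.18290
Difference = 115.37100 − 92.18290 = 23.18810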